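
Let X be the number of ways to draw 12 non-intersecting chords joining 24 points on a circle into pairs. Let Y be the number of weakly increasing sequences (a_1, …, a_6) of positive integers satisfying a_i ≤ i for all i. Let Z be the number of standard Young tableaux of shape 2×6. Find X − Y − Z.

207748

Non-crossing perfect matchings of 2n points on a circle are counted by C_n; with 24 points, n = 12. So X = C_12 = 208012.
Weakly increasing sequences with a_i ≤ i biject with Dyck paths of semilength 6, so there are C_6. So Y = C_6 = 132.
Standard Young tableaux of shape 2×n are counted by C_n; here n = 6. So Z = C_6 = 132.
X − Y − Z = 208012 − 132 − 132 = 207748.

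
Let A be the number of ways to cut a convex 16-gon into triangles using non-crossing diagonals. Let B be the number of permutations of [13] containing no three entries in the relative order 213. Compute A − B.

A convex 16-gon is triangulated into 14 triangles, and the number of such triangulations is the Catalan number C_{16−2} = C_14. So A = C_14 = 2674440.
Permutations of [n] avoiding any single length-3 pattern are counted by C_n; here n = 13. So B = C_13 = 742900.
A − B = 2674440 − 742900 = 1931540.

1931540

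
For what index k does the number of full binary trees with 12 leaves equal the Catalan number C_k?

A full binary tree with L leaves has L−1 internal nodes and is counted by C_{L−1}; L = 12 gives C_11.

11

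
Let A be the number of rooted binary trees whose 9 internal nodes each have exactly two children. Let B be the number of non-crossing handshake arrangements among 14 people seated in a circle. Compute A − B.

4433

The number of full binary trees on 9 internal nodes is the Catalan number C_9. So A = C_9 = 4862.
With 14 = 2·7 people, non-crossing handshake pairings are non-crossing perfect matchings on a circle, counted by C_7. So B = C_7 = 429.
A − B = 4862 − 429 = 4433.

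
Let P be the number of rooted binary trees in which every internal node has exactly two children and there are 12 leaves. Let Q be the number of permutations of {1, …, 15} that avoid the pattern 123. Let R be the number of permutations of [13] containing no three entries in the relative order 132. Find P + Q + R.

Full binary trees with 12 leaves have 12−1 = 11 internal nodes, so there are C_11 of them. So P = C_11 = 58786.
For any fixed pattern of length 3, the pattern-avoiding permutations of [15] number C_15. So Q = C_15 = 9694845.
Permutations of [n] avoiding any single length-3 pattern are counted by C_n; here n = 13. So R = C_13 = 742900.
P + Q + R = 58786 + 9694845 + 742900 = 10496531.

10496531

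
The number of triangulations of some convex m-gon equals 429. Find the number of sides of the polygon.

Triangulations of a convex m-gon are counted by C_{m−2}; 429 = C_7.
So m − 2 = 7, giving m = 9 sides.

9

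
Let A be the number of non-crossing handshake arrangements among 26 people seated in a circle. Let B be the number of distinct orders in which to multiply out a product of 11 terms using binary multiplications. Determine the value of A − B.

726104

Non-crossing handshake pairings of 2n people are counted by C_n; 26 people gives n = 13. So A = C_13 = 742900.
Bracketing 11 factors into binary products is counted by C_{11−1} = C_10. So B = C_10 = 16796.
A − B = 742900 − 16796 = 726104.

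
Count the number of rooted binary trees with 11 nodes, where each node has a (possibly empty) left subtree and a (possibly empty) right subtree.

Binary trees (left/right distinguished) on n nodes are counted by C_n; here n = 11.
C_11 = C(22,11)/12 = 705432/12 = 58786.

58786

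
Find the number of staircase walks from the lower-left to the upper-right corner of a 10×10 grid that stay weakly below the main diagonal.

16796

Sub-diagonal monotone paths from (0,0) to (10,10) biject with Dyck paths of semilength 10, giving C_10.
C_10 = C(20,10)/11 = 184756/11 = 16796.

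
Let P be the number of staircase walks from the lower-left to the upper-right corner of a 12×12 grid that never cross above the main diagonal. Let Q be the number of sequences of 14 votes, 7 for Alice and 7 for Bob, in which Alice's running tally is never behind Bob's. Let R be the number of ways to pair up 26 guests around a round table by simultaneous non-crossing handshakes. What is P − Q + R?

Monotone paths in an n×n grid that stay weakly below the diagonal are counted by C_n; here n = 12. So P = C_12 = 208012.
Ballot sequences with n votes each where one side never trails are Dyck words, counted by C_n; here n = 7. So Q = C_7 = 429.
Non-crossing handshake pairings of 2n people are counted by C_n; 26 people gives n = 13. So R = C_13 = 742900.
P − Q + R = 208012 − 429 + 742900 = 950483.

950483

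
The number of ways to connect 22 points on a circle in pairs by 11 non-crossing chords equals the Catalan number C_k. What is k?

Pairing 22 circle points by 11 non-crossing chords gives C_11 matchings.

11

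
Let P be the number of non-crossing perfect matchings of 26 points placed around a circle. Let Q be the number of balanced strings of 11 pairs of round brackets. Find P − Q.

684114

Non-crossing perfect matchings of 2n points on a circle are counted by C_n; with 26 points, n = 13. So P = C_13 = 742900.
Balanced strings of n pairs of brackets are counted by C_n; here n = 11. So Q = C_11 = 58786.
P − Q = 742900 − 58786 = 684114.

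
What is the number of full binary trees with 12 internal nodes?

208012

Full binary trees with n internal nodes are counted by C_n; here n = 12.
C_12 = 208012.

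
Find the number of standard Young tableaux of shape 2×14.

2674440

Standard Young tableaux of shape 2×n are counted by C_n; here n = 14.
C_14 = C_13 · 2(2·13+1)/(13+2) = 742900 · 54/15 = 2674440.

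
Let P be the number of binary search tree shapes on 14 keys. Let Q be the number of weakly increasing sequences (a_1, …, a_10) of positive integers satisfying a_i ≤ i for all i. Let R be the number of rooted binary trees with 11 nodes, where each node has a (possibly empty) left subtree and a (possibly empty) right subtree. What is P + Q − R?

2632450

There are C_n binary search tree shapes on n keys; with n = 14 that is C_14. So P = C_14 = 2674440.
Such sub-staircase sequences of length n are counted by C_n; here n = 10. So Q = C_10 = 16796.
Rooted binary trees with 11 nodes (each child slot possibly empty) number C_11. So R = C_11 = 58786.
P + Q − R = 2674440 + 16796 − 58786 = 2632450.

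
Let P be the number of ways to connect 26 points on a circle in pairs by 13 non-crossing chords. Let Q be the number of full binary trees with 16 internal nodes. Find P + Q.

Non-crossing perfect matchings of 2n points on a circle are counted by C_n; with 26 points, n = 13. So P = C_13 = 742900.
The number of full binary trees on 16 internal nodes is the Catalan number C_16. So Q = C_16 = 35357670.
P + Q = 742900 + 35357670 = 36100570.

36100570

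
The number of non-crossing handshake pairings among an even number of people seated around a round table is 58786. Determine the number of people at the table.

Non-crossing handshake pairings of 2n people are counted by C_n. Since C_11 = 58786, the index is 11.
So n = 11, and there are 2n = 22 people.

22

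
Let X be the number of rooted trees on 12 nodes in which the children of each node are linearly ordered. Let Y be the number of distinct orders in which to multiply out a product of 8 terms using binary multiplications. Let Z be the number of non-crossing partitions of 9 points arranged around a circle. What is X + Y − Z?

Rooted ordered (plane) trees on m nodes have m−1 edges and are counted by C_{m−1}; m = 12 gives C_11. So X = C_11 = 58786.
Bracketing 8 factors into binary products is counted by C_{8−1} = C_7. So Y = C_7 = 429.
Non-crossing partitions of an n-element set are counted by C_n; here n = 9. So Z = C_9 = 4862.
X + Y − Z = 58786 + 429 − 4862 = 54353.

54353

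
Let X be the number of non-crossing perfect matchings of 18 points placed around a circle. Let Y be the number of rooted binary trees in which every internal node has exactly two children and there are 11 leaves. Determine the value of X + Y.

Non-crossing perfect matchings of 2n points on a circle are counted by C_n; with 18 points, n = 9. So X = C_9 = 4862.
A full binary tree with L leaves has L−1 internal nodes and is counted by C_{L−1}; L = 11 gives C_10. So Y = C_10 = 16796.
X + Y = 4862 + 16796 = 21658.

21658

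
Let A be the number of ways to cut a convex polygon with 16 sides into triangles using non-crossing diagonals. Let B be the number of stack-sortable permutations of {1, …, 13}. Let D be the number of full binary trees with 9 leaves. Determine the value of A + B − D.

3415910

A convex 16-gon is triangulated into 14 triangles, and the number of such triangulations is the Catalan number C_{16−2} = C_14. So A = C_14 = 2674440.
Stack-sortable permutations are exactly the 231-avoiding ones, counted by C_n; here n = 13. So B = C_13 = 742900.
A full binary tree with L leaves has L−1 internal nodes and is counted by C_{L−1}; L = 9 gives C_8. So D = C_8 = 1430.
A + B − D = 2674440 + 742900 − 1430 = 3415910.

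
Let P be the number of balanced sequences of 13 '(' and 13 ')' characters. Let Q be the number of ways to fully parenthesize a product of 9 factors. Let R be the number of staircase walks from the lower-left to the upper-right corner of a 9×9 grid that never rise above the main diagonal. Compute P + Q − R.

739468

A balanced arrangement of 13 bracket pairs is a Dyck word of semilength 13, so the count is C_13. So P = C_13 = 742900.
Parenthesizations of m factors correspond to full binary trees with m leaves, counted by C_{m−1}; m = 9 gives C_8. So Q = C_8 = 1430.
Monotone paths in an n×n grid that stay weakly below the diagonal are counted by C_n; here n = 9. So R = C_9 = 4862.
P + Q − R = 742900 + 1430 − 4862 = 739468.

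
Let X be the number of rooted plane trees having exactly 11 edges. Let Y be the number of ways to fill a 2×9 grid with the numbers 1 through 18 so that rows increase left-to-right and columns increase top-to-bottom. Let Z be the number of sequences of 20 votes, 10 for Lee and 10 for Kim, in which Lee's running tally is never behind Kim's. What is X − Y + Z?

70720

Rooted ordered trees with n edges are counted by C_n; here n = 11. So X = C_11 = 58786.
Standard Young tableaux of shape 2×n are counted by C_n; here n = 9. So Y = C_9 = 4862.
Reading a vote for the leader as '(' and for the other as ')' turns such a sequence into a balanced string of 10 pairs, so the count is C_10. So Z = C_10 = 16796.
X − Y + Z = 58786 − 4862 + 16796 = 70720.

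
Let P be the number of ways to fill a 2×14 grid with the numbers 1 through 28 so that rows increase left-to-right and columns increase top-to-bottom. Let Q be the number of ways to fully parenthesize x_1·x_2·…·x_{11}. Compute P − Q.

Standard Young tableaux of shape 2×n are counted by C_n; here n = 14. So P = C_14 = 2674440.
Bracketing 11 factors into binary products is counted by C_{11−1} = C_10. So Q = C_10 = 16796.
P − Q = 2674440 − 16796 = 2657644.

2657644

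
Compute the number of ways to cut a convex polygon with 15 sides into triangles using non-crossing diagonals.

742900

The number of triangulations of a 15-gon is the Catalan number C_13 (index = sides − 2).
C_13 = 742900.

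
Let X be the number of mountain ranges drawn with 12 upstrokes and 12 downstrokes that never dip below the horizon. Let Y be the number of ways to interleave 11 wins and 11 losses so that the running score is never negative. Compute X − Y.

149226

A Dyck path with 12 up-steps and 12 down-steps has semilength 12, so there are C_12 of them. So X = C_12 = 208012.
Ballot sequences with n votes each where one side never trails are Dyck words, counted by C_n; here n = 11. So Y = C_11 = 58786.
X − Y = 208012 − 58786 = 149226.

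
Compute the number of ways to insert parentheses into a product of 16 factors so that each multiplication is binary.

Ways to associate a product of 16 factors correspond to binary trees on 16 leaves, so the count is C_15.
C_15 = C(30,15)/16 = 155117520/16 = 9694845.

9694845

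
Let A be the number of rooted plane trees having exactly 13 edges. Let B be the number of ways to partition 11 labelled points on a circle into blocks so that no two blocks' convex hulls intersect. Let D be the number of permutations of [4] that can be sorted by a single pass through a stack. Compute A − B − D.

684100

Rooted ordered trees with n edges are counted by C_n; here n = 13. So A = C_13 = 742900.
The non-crossing partitions of [11] form a lattice of size C_11. So B = C_11 = 58786.
By Knuth's characterisation, the stack-sortable permutations of length 4 are the 231-avoiders, numbering C_4. So D = C_4 = 14.
A − B − D = 742900 − 58786 − 14 = 684100.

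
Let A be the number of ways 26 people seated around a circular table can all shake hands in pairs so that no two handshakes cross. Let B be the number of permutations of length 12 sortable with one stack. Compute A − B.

534888

With 26 = 2·13 people, non-crossing handshake pairings are non-crossing perfect matchings on a circle, counted by C_13. So A = C_13 = 742900.
By Knuth's characterisation, the stack-sortable permutations of length 12 are the 231-avoiders, numbering C_12. So B = C_12 = 208012.
A − B = 742900 − 208012 = 534888.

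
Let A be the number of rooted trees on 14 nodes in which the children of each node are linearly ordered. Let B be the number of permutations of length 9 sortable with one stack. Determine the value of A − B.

738038

Rooted ordered (plane) trees on m nodes have m−1 edges and are counted by C_{m−1}; m = 14 gives C_13. So A = C_13 = 742900.
By Knuth's characterisation, the stack-sortable permutations of length 9 are the 231-avoiders, numbering C_9. So B = C_9 = 4862.
A − B = 742900 − 4862 = 738038.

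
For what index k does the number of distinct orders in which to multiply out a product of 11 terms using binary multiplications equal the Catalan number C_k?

10

Bracketing 11 factors into binary products is counted by C_{11−1} = C_10.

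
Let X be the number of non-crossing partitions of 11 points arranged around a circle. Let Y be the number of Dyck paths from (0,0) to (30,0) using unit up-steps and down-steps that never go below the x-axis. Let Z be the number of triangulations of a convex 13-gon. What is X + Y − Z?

9694845

The non-crossing partitions of [11] form a lattice of size C_11. So X = C_11 = 58786.
A Dyck path with 15 up-steps and 15 down-steps has semilength 15, so there are C_15 of them. So Y = C_15 = 9694845.
The number of triangulations of a 13-gon is the Catalan number C_11 (index = sides − 2). So Z = C_11 = 58786.
X + Y − Z = 58786 + 9694845 − 58786 = 9694845.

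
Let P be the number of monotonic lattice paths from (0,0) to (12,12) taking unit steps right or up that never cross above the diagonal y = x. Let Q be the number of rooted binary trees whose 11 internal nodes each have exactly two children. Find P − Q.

Monotone paths in an n×n grid that stay weakly below the diagonal are counted by C_n; here n = 12. So P = C_12 = 208012.
The number of full binary trees on 11 internal nodes is the Catalan number C_11. So Q = C_11 = 58786.
P − Q = 208012 − 58786 = 149226.

149226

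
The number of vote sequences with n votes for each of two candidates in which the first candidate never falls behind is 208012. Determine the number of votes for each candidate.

12

Such ballot sequences with n votes each are counted by C_n. The Catalan number equal to 208012 is C_12.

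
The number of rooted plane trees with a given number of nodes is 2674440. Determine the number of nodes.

15

Rooted ordered trees on m nodes are counted by C_{m−1}; 2674440 = C_14.
So the index is 14, and the number of nodes is 14 + 1 = 15.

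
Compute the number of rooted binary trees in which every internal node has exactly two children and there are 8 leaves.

429

A full binary tree with L leaves has L−1 internal nodes and is counted by C_{L−1}; L = 8 gives C_7.
C_7 = 429.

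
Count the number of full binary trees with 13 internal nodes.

Full binary trees with n internal nodes are counted by C_n; here n = 13.
C_13 = 742900.

742900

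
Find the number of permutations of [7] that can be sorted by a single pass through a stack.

429

By Knuth's characterisation, the stack-sortable permutations of length 7 are the 231-avoiders, numbering C_7.
C_7 = C(14,7)/8 = 3432/8 = 429.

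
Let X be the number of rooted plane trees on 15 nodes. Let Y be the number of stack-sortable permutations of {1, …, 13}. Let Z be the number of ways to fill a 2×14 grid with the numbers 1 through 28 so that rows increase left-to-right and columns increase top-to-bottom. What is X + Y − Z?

742900

Rooted ordered (plane) trees on m nodes have m−1 edges and are counted by C_{m−1}; m = 15 gives C_14. So X = C_14 = 2674440.
By Knuth's characterisation, the stack-sortable permutations of length 13 are the 231-avoiders, numbering C_13. So Y = C_13 = 742900.
By the hook-length formula (or a Dyck-path bijection), SYT of shape 2×14 number C_14. So Z = C_14 = 2674440.
X + Y − Z = 2674440 + 742900 − 2674440 = 742900.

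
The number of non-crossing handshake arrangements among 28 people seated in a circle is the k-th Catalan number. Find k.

With 28 = 2·14 people, non-crossing handshake pairings are non-crossing perfect matchings on a circle, counted by C_14.

14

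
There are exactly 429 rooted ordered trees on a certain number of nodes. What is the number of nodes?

Rooted ordered trees on m nodes are counted by C_{m−1}, and C_7 = 429.
So the index is 7, and the number of nodes is 7 + 1 = 8.

8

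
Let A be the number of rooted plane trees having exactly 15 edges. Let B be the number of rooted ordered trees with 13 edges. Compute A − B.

8951945

A rooted plane tree with 15 edges has 16 nodes, and the count is C_15. So A = C_15 = 9694845.
Rooted ordered trees with n edges are counted by C_n; here n = 13. So B = C_13 = 742900.
A − B = 9694845 − 742900 = 8951945.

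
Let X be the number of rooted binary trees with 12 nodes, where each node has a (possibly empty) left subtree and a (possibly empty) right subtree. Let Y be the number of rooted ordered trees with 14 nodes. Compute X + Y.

950912

Rooted binary trees with 12 nodes (each child slot possibly empty) number C_12. So X = C_12 = 208012.
Rooted ordered (plane) trees on m nodes have m−1 edges and are counted by C_{m−1}; m = 14 gives C_13. So Y = C_13 = 742900.
X + Y = 208012 + 742900 = 950912.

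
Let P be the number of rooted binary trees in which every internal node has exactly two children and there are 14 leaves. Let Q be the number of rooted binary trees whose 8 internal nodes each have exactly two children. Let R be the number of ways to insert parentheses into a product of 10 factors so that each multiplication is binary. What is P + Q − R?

Full binary trees with 14 leaves have 14−1 = 13 internal nodes, so there are C_13 of them. So P = C_13 = 742900.
Full binary trees with n internal nodes are counted by C_n; here n = 8. So Q = C_8 = 1430.
Parenthesizations of m factors correspond to full binary trees with m leaves, counted by C_{m−1}; m = 10 gives C_9. So R = C_9 = 4862.
P + Q − R = 742900 + 1430 − 4862 = 739468.

739468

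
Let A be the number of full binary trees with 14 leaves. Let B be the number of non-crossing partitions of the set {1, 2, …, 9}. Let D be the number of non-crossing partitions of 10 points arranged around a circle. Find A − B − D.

721242

Full binary trees with 14 leaves have 14−1 = 13 internal nodes, so there are C_13 of them. So A = C_13 = 742900.
The non-crossing partitions of [9] form a lattice of size C_9. So B = C_9 = 4862.
Non-crossing partitions of an n-element set are counted by C_n; here n = 10. So D = C_10 = 16796.
A − B − D = 742900 − 4862 − 16796 = 721242.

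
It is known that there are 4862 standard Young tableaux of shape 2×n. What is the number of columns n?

Standard Young tableaux of shape 2×n are counted by C_n. Since C_9 = 4862, the index is 9.

9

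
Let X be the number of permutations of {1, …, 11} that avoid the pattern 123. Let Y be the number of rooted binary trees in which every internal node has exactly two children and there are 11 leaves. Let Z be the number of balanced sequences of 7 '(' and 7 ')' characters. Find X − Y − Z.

For any fixed pattern of length 3, the pattern-avoiding permutations of [11] number C_11. So X = C_11 = 58786.
A full binary tree with L leaves has L−1 internal nodes and is counted by C_{L−1}; L = 11 gives C_10. So Y = C_10 = 16796.
With 7 pairs the number of balanced bracket strings is the Catalan number C_7. So Z = C_7 = 429.
X − Y − Z = 58786 − 16796 − 429 = 41561.

41561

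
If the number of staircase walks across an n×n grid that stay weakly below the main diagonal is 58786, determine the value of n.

11

Such diagonal-avoiding paths in an n×n grid are counted by C_n. Since C_11 = 58786, the index is 11.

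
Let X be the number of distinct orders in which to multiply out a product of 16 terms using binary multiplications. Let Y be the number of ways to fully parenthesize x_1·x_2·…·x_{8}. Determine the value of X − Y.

Ways to associate a product of 16 factors correspond to binary trees on 16 leaves, so the count is C_15. So X = C_15 = 9694845.
Parenthesizations of m factors correspond to full binary trees with m leaves, counted by C_{m−1}; m = 8 gives C_7. So Y = C_7 = 429.
X − Y = 9694845 − 429 = 9694416.

9694416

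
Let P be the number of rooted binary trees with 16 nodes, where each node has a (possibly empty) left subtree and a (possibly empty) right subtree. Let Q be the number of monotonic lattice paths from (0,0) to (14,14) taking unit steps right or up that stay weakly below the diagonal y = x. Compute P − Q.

32683230

Binary trees (left/right distinguished) on n nodes are counted by C_n; here n = 16. So P = C_16 = 35357670.
Monotone paths in an n×n grid that stay weakly below the diagonal are counted by C_n; here n = 14. So Q = C_14 = 2674440.
P − Q = 35357670 − 2674440 = 32683230.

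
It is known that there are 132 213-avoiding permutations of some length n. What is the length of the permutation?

6

Permutations of [n] avoiding a fixed length-3 pattern are counted by C_n; 132 = C_6.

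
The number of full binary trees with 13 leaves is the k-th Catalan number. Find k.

A full binary tree with L leaves has L−1 internal nodes and is counted by C_{L−1}; L = 13 gives C_12.

12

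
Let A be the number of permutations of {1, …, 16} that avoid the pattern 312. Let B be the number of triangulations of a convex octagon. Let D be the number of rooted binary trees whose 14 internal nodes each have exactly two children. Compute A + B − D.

32683362

For any fixed pattern of length 3, the pattern-avoiding permutations of [16] number C_16. So A = C_16 = 35357670.
A convex 8-gon is triangulated into 6 triangles, and the number of such triangulations is the Catalan number C_{8−2} = C_6. So B = C_6 = 132.
Full binary trees with n internal nodes are counted by C_n; here n = 14. So D = C_14 = 2674440.
A + B − D = 35357670 + 132 − 2674440 = 32683362.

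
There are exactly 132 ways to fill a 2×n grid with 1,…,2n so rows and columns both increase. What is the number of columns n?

6

Standard Young tableaux of shape 2×n are counted by C_n. Since C_6 = 132, the index is 6.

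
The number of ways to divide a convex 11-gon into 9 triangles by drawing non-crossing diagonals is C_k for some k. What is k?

9

Triangulations of a convex m-gon are counted by C_{m−2}; with m = 11 this is C_9.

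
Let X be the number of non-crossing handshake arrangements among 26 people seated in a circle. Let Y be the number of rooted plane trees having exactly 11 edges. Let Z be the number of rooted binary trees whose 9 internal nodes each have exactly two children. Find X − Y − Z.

Non-crossing handshake pairings of 2n people are counted by C_n; 26 people gives n = 13. So X = C_13 = 742900.
A rooted plane tree with 11 edges has 12 nodes, and the count is C_11. So Y = C_11 = 58786.
The number of full binary trees on 9 internal nodes is the Catalan number C_9. So Z = C_9 = 4862.
X − Y − Z = 742900 − 58786 − 4862 = 679252.

679252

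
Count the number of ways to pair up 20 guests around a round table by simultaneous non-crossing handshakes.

16796

Non-crossing handshake pairings of 2n people are counted by C_n; 20 people gives n = 10.
C_10 = C_9 · 2(2·9+1)/(9+2) = 4862 · 38/11 = 16796.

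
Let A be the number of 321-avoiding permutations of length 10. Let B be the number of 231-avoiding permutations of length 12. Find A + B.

224808

For any fixed pattern of length 3, the pattern-avoiding permutations of [10] number C_10. So A = C_10 = 16796.
For any fixed pattern of length 3, the pattern-avoiding permutations of [12] number C_12. So B = C_12 = 208012.
A + B = 16796 + 208012 = 224808.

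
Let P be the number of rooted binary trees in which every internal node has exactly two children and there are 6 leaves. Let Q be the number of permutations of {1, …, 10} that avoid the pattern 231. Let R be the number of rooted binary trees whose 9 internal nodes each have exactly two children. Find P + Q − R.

11976

A full binary tree with L leaves has L−1 internal nodes and is counted by C_{L−1}; L = 6 gives C_5. So P = C_5 = 42.
Permutations of [n] avoiding any single length-3 pattern are counted by C_n; here n = 10. So Q = C_10 = 16796.
Full binary trees with n internal nodes are counted by C_n; here n = 9. So R = C_9 = 4862.
P + Q − R = 42 + 16796 − 4862 = 11976.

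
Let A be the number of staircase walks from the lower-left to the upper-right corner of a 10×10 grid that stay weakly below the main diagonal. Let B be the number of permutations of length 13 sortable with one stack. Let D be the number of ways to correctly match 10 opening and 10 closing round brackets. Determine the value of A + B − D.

Sub-diagonal monotone paths from (0,0) to (10,10) biject with Dyck paths of semilength 10, giving C_10. So A = C_10 = 16796.
By Knuth's characterisation, the stack-sortable permutations of length 13 are the 231-avoiders, numbering C_13. So B = C_13 = 742900.
Balanced strings of n pairs of brackets are counted by C_n; here n = 10. So D = C_10 = 16796.
A + B − D = 16796 + 742900 − 16796 = 742900.

742900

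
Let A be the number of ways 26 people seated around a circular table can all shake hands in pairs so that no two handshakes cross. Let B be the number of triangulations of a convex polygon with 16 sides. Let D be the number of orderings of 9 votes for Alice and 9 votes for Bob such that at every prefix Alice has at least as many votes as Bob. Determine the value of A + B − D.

With 26 = 2·13 people, non-crossing handshake pairings are non-crossing perfect matchings on a circle, counted by C_13. So A = C_13 = 742900.
A convex 16-gon is triangulated into 14 triangles, and the number of such triangulations is the Catalan number C_{16−2} = C_14. So B = C_14 = 2674440.
Ballot sequences with n votes each where one side never trails are Dyck words, counted by C_n; here n = 9. So D = C_9 = 4862.
A + B − D = 742900 + 2674440 − 4862 = 3412478.

3412478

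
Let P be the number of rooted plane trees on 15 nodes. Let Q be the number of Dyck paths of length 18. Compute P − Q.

2669578

A rooted plane tree on 15 nodes has 14 edges, and such trees are counted by C_14. So P = C_14 = 2674440.
Dyck paths of semilength n (length 2n) are counted by C_n; here n = 9. So Q = C_9 = 4862.
P − Q = 2674440 − 4862 = 2669578.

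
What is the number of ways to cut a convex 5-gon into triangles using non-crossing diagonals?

5

The number of triangulations of a 5-gon is the Catalan number C_3 (index = sides − 2).
C_3 = 5.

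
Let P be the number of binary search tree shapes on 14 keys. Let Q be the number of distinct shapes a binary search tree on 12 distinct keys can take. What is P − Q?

2466428

Binary trees (left/right distinguished) on n nodes are counted by C_n; here n = 14. So P = C_14 = 2674440.
Binary trees (left/right distinguished) on n nodes are counted by C_n; here n = 12. So Q = C_12 = 208012.
P − Q = 2674440 − 208012 = 2466428.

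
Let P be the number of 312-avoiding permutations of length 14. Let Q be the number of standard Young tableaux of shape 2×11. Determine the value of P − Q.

For any fixed pattern of length 3, the pattern-avoiding permutations of [14] number C_14. So P = C_14 = 2674440.
By the hook-length formula (or a Dyck-path bijection), SYT of shape 2×11 number C_11. So Q = C_11 = 58786.
P − Q = 2674440 − 58786 = 2615654.

2615654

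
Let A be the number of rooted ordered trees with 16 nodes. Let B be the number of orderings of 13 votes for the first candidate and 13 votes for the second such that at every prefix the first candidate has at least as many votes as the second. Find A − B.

8951945

Rooted ordered (plane) trees on m nodes have m−1 edges and are counted by C_{m−1}; m = 16 gives C_15. So A = C_15 = 9694845.
Reading a vote for the leader as '(' and for the other as ')' turns such a sequence into a balanced string of 13 pairs, so the count is C_13. So B = C_13 = 742900.
A − B = 9694845 − 742900 = 8951945.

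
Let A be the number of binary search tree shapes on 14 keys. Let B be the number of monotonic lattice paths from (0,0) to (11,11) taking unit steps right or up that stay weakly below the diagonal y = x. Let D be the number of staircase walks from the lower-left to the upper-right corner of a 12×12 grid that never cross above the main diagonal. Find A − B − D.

2407642

Binary trees (left/right distinguished) on n nodes are counted by C_n; here n = 14. So A = C_14 = 2674440.
Monotone paths in an n×n grid that stay weakly below the diagonal are counted by C_n; here n = 11. So B = C_11 = 58786.
Sub-diagonal monotone paths from (0,0) to (12,12) biject with Dyck paths of semilength 12, giving C_12. So D = C_12 = 208012.
A − B − D = 2674440 − 58786 − 208012 = 2407642.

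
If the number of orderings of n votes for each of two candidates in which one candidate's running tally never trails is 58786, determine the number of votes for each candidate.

11

Such ballot sequences with n votes each are counted by C_n, and C_11 = 58786.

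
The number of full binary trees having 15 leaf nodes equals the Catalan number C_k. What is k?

Full binary trees with 15 leaves have 15−1 = 14 internal nodes, so there are C_14 of them.

14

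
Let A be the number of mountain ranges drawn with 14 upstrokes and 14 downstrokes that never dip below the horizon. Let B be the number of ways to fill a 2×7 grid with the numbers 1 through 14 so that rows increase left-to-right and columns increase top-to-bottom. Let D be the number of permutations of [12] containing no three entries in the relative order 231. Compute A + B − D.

A Dyck path with 14 up-steps and 14 down-steps has semilength 14, so there are C_14 of them. So A = C_14 = 2674440.
Standard Young tableaux of shape 2×n are counted by C_n; here n = 7. So B = C_7 = 429.
Permutations of [n] avoiding any single length-3 pattern are counted by C_n; here n = 12. So D = C_12 = 208012.
A + B − D = 2674440 + 429 − 208012 = 2466857.

2466857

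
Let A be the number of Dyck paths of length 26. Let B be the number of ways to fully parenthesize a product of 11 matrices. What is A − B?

A Dyck path with 13 up-steps and 13 down-steps has semilength 13, so there are C_13 of them. So A = C_13 = 742900.
Bracketing 11 factors into binary products is counted by C_{11−1} = C_10. So B = C_10 = 16796.
A − B = 742900 − 16796 = 726104.

726104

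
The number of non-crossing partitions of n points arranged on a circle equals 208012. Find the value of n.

12

Non-crossing partitions of [n] are counted by C_n; 208012 = C_12.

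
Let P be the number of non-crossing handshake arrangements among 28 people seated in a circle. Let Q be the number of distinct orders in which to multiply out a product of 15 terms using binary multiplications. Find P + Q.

5348880

Non-crossing handshake pairings of 2n people are counted by C_n; 28 people gives n = 14. So P = C_14 = 2674440.
Ways to associate a product of 15 factors correspond to binary trees on 15 leaves, so the count is C_14. So Q = C_14 = 2674440.
P + Q = 2674440 + 2674440 = 5348880.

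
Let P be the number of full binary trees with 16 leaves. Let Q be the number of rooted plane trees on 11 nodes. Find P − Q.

9678049

Full binary trees with 16 leaves have 16−1 = 15 internal nodes, so there are C_15 of them. So P = C_15 = 9694845.
Rooted ordered (plane) trees on m nodes have m−1 edges and are counted by C_{m−1}; m = 11 gives C_10. So Q = C_10 = 16796.
P − Q = 9694845 − 16796 = 9678049.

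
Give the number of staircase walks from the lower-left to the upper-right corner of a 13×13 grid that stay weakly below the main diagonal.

Monotone paths in an n×n grid that stay weakly below the diagonal are counted by C_n; here n = 13.
C_13 = C_12 · 2(2·12+1)/(12+2) = 208012 · 50/14 = 742900.

742900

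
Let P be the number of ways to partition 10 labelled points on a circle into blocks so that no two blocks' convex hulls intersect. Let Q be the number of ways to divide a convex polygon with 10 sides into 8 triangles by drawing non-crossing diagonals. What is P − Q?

15366

The non-crossing partitions of [10] form a lattice of size C_10. So P = C_10 = 16796.
The number of triangulations of a 10-gon is the Catalan number C_8 (index = sides − 2). So Q = C_8 = 1430.
P − Q = 16796 − 1430 = 15366.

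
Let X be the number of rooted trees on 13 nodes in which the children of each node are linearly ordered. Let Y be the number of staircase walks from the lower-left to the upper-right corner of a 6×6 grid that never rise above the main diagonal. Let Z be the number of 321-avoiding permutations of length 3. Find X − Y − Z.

Rooted ordered (plane) trees on m nodes have m−1 edges and are counted by C_{m−1}; m = 13 gives C_12. So X = C_12 = 208012.
Sub-diagonal monotone paths from (0,0) to (6,6) biject with Dyck paths of semilength 6, giving C_6. So Y = C_6 = 132.
For any fixed pattern of length 3, the pattern-avoiding permutations of [3] number C_3. So Z = C_3 = 5.
X − Y − Z = 208012 − 132 − 5 = 207875.

207875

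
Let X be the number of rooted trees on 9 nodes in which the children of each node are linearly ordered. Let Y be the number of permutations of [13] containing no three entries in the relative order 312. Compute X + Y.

744330

Rooted ordered (plane) trees on m nodes have m−1 edges and are counted by C_{m−1}; m = 9 gives C_8. So X = C_8 = 1430.
For any fixed pattern of length 3, the pattern-avoiding permutations of [13] number C_13. So Y = C_13 = 742900.
X + Y = 1430 + 742900 = 744330.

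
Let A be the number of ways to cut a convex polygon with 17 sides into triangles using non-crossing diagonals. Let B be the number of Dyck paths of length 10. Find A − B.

Triangulations of a convex m-gon are counted by C_{m−2}; with m = 17 this is C_15. So A = C_15 = 9694845.
A Dyck path with 5 up-steps and 5 down-steps has semilength 5, so there are C_5 of them. So B = C_5 = 42.
A − B = 9694845 − 42 = 9694803.

9694803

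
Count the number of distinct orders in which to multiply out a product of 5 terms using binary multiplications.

14

Parenthesizations of m factors correspond to full binary trees with m leaves, counted by C_{m−1}; m = 5 gives C_4.
C_4 = 14.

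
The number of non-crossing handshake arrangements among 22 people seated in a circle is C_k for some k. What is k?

11

Non-crossing handshake pairings of 2n people are counted by C_n; 22 people gives n = 11.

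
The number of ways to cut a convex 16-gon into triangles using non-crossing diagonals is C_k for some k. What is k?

A convex 16-gon is triangulated into 14 triangles, and the number of such triangulations is the Catalan number C_{16−2} = C_14.

14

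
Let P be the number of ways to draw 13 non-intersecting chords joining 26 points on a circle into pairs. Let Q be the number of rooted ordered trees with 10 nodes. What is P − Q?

Pairing 26 circle points by 13 non-crossing chords gives C_13 matchings. So P = C_13 = 742900.
Rooted ordered (plane) trees on m nodes have m−1 edges and are counted by C_{m−1}; m = 10 gives C_9. So Q = C_9 = 4862.
P − Q = 742900 − 4862 = 738038.

738038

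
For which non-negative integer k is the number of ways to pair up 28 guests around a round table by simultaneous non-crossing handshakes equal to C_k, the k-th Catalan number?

Non-crossing handshake pairings of 2n people are counted by C_n; 28 people gives n = 14.

14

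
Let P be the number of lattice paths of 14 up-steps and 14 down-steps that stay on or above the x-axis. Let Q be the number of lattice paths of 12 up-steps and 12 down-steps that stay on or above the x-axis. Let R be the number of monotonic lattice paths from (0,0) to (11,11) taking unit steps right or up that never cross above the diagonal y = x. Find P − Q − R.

A Dyck path with 14 up-steps and 14 down-steps has semilength 14, so there are C_14 of them. So P = C_14 = 2674440.
A Dyck path with 12 up-steps and 12 down-steps has semilength 12, so there are C_12 of them. So Q = C_12 = 208012.
Sub-diagonal monotone paths from (0,0) to (11,11) biject with Dyck paths of semilength 11, giving C_11. So R = C_11 = 58786.
P − Q − R = 2674440 − 208012 − 58786 = 2407642.

2407642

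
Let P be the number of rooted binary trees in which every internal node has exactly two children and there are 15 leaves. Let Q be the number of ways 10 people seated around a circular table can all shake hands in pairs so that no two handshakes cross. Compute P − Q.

2674398

A full binary tree with L leaves has L−1 internal nodes and is counted by C_{L−1}; L = 15 gives C_14. So P = C_14 = 2674440.
Non-crossing handshake pairings of 2n people are counted by C_n; 10 people gives n = 5. So Q = C_5 = 42.
P − Q = 2674440 − 42 = 2674398.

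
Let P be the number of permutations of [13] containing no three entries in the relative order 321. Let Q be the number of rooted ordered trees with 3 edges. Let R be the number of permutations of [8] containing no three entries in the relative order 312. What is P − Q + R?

Permutations of [n] avoiding any single length-3 pattern are counted by C_n; here n = 13. So P = C_13 = 742900.
A rooted plane tree with 3 edges has 4 nodes, and the count is C_3. So Q = C_3 = 5.
For any fixed pattern of length 3, the pattern-avoiding permutations of [8] number C_8. So R = C_8 = 1430.
P − Q + R = 742900 − 5 + 1430 = 744325.

744325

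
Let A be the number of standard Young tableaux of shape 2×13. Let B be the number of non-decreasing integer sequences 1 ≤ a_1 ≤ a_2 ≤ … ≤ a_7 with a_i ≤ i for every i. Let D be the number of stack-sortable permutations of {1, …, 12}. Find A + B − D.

Standard Young tableaux of shape 2×n are counted by C_n; here n = 13. So A = C_13 = 742900.
Weakly increasing sequences with a_i ≤ i biject with Dyck paths of semilength 7, so there are C_7. So B = C_7 = 429.
By Knuth's characterisation, the stack-sortable permutations of length 12 are the 231-avoiders, numbering C_12. So D = C_12 = 208012.
A + B − D = 742900 + 429 − 208012 = 535317.

535317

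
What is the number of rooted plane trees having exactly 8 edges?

1430

Rooted ordered trees with n edges are counted by C_n; here n = 8.
C_8 = C_7 · 2(2·7+1)/(7+2) = 429 · 30/9 = 1430.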